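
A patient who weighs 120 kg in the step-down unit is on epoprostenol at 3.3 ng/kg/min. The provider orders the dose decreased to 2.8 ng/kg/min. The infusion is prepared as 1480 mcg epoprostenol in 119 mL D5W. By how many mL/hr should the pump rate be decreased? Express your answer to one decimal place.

At the current dose:
Dose = 3.3 ng/kg/min × 120 kg = 396 ng/min
396 ng/min × 60 min/hr = 23760 ng/hr
Concentration = 1480 mcg ÷ 119 mL = 12.43697 mcg/mL = 12436.97 ng/mL
Rate = 23760 ng/hr ÷ 12436.97 ng/mL = 1.910432 mL/hr
At the new dose:
Dose = 2.8 ng/kg/min × 120 kg = 336 ng/min
336 ng/min × 60 min/hr = 20160 ng/hr
Rate = 20160 ng/hr ÷ 12436.97 ng/mL = 1.620973 mL/hr
Change = 1.620973 − 1.910432 = -0.2894595 mL/hr → 0.2894595 mL/hr decrease

0.3 mL/hr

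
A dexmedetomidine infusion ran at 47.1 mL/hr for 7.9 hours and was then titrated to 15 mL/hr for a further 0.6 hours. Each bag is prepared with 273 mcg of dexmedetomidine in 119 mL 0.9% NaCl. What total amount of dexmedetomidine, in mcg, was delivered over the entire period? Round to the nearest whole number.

874 mcg

Concentration = 273 mcg ÷ 119 mL = 2.294118 mcg/mL
Stage 1: 47.1 mL/hr × 7.9 hr = 372.09 mL → 372.09 mL × 2.294118 mcg/mL = 853.6182 mcg
Stage 2: 15 mL/hr × 0.6 hr = 9 mL → 9 mL × 2.294118 mcg/mL = 20.64706 mcg
Total = 853.6182 + 20.64706 = 874.2653 mcg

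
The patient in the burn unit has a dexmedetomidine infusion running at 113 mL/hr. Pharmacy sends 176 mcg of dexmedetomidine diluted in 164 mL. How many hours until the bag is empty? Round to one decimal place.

1.5 hours

Duration = 164 mL ÷ 113 mL/hr = 1.451327 hr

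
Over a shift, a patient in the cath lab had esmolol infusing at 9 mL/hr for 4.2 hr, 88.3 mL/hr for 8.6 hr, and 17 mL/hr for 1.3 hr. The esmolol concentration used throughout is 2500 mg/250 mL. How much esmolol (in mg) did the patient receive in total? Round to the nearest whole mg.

Concentration = 2500 mg ÷ 250 mL = 10 mg/mL
Stage 1: 9 mL/hr × 4.2 hr = 37.8 mL → 37.8 mL × 10 mg/mL = 378 mg
Stage 2: 88.3 mL/hr × 8.6 hr = 759.38 mL → 759.38 mL × 10 mg/mL = 7593.8 mg
Stage 3: 17 mL/hr × 1.3 hr = 22.1 mL → 22.1 mL × 10 mg/mL = 221 mg
Total = 378 + 7593.8 + 221 = 8192.8 mg

8193 mg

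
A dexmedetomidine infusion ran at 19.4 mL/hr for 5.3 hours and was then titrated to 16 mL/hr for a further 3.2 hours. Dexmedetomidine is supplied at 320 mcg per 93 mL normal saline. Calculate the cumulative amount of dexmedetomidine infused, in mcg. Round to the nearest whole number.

530 mcg

Concentration = 320 mcg ÷ 93 mL = 3.44086 mcg/mL
Stage 1: 19.4 mL/hr × 5.3 hr = 102.82 mL → 102.82 mL × 3.44086 mcg/mL = 353.7892 mcg
Stage 2: 16 mL/hr × 3.2 hr = 51.2 mL → 51.2 mL × 3.44086 mcg/mL = 176.172 mcg
Total = 353.7892 + 176.172 = 529.9613 mcg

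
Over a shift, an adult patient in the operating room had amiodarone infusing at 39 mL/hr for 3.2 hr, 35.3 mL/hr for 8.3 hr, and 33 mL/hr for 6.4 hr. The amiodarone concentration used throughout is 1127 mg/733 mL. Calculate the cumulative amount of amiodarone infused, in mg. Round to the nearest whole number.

967 mg

Concentration = 1127 mg ÷ 733 mL = 1.537517 mg/mL
Stage 1: 39 mL/hr × 3.2 hr = 124.8 mL → 124.8 mL × 1.537517 mg/mL = 191.8821 mg
Stage 2: 35.3 mL/hr × 8.3 hr = 292.99 mL → 292.99 mL × 1.537517 mg/mL = 450.4771 mg
Stage 3: 33 mL/hr × 6.4 hr = 211.2 mL → 211.2 mL × 1.537517 mg/mL = 324.7236 mg
Total = 191.8821 + 450.4771 + 324.7236 = 967.0829 mg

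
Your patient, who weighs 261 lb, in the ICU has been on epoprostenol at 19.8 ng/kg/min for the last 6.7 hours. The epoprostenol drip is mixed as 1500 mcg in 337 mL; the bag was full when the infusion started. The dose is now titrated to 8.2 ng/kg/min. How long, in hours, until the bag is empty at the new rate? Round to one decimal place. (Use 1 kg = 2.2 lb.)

Initial rate:
Weight = 261 lb ÷ 2.2 lb/kg = 118.6364 kg
Dose = 19.8 ng/kg/min × 118.6364 kg = 2349 ng/min
2349 ng/min × 60 min/hr = 140940 ng/hr
Concentration = 1500 mcg ÷ 337 mL = 4.451039 mcg/mL = 4451.039 ng/mL
Rate = 140940 ng/hr ÷ 4451.039 ng/mL = 31.66452 mL/hr
Volume infused so far = 31.66452 mL/hr × 6.7 hr = 212.1523 mL
Volume remaining = 337 − 212.1523 = 124.8477 mL
New rate:
Dose = 8.2 ng/kg/min × 118.6364 kg = 972.8182 ng/min
972.8182 ng/min × 60 min/hr = 58369.09 ng/hr
Rate = 58369.09 ng/hr ÷ 4451.039 ng/mL = 13.11359 mL/hr
Time remaining = 124.8477 mL ÷ 13.11359 mL/hr = 9.520484 hr

9.5 hours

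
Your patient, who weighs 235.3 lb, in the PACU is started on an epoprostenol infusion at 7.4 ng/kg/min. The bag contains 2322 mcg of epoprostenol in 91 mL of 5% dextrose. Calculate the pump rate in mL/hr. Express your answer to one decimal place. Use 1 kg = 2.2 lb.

Weight = 235.3 lb ÷ 2.2 lb/kg = 106.9545 kg
Dose = 7.4 ng/kg/min × 106.9545 kg = 791.4636 ng/min
791.4636 ng/min × 60 min/hr = 47487.82 ng/hr
Concentration = 2322 mcg ÷ 91 mL = 25.51648 mcg/mL = 25516.48 ng/mL
Rate = 47487.82 ng/hr ÷ 25516.48 ng/mL = 1.861064 mL/hr

1.9 mL/hr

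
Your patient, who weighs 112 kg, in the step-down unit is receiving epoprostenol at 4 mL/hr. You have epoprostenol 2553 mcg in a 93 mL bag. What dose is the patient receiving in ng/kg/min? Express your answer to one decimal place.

16.3 ng/kg/min

Concentration = 2553 mcg ÷ 93 mL = 27.45161 mcg/mL = 27451.61 ng/mL
Drug rate = 4 mL/hr × 27451.61 ng/mL = 109806.5 ng/hr
109806.5 ng/hr ÷ 60 min/hr = 1830.108 ng/min
1830.108 ng/min ÷ 112 kg = 16.34025 ng/kg/min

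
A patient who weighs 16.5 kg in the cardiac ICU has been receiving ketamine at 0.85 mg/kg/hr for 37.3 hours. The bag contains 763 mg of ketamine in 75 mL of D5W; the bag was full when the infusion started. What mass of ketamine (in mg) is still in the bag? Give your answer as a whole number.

240 mg

Dose = 0.85 mg/kg/hr × 16.5 kg = 14.025 mg/hr
Concentration = 763 mg ÷ 75 mL = 10.17333 mg/mL
Rate = 14.025 mg/hr ÷ 10.17333 mg/mL = 1.378604 mL/hr
Volume infused = 1.378604 mL/hr × 37.3 hr = 51.42194 mL
Volume remaining = 75 − 51.42194 = 23.57806 mL
Drug remaining = 23.57806 mL × 10.17333 mg/mL = 239.8675 mg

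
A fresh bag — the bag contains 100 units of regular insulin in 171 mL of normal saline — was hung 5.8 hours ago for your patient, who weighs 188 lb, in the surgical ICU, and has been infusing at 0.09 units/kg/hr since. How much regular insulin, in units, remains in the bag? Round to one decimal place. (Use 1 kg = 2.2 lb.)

55.4 units

Weight = 188 lb ÷ 2.2 lb/kg = 85.45455 kg
Dose = 0.09 units/kg/hr × 85.45455 kg = 7.690909 units/hr
Concentration = 100 units ÷ 171 mL = 0.5847953 units/mL
Rate = 7.690909 units/hr ÷ 0.5847953 units/mL = 13.15145 mL/hr
Volume infused = 13.15145 mL/hr × 5.8 hr = 76.27844 mL
Volume remaining = 171 − 76.27844 = 94.72156 mL
Drug remaining = 94.72156 mL × 0.5847953 units/mL = 55.39273 units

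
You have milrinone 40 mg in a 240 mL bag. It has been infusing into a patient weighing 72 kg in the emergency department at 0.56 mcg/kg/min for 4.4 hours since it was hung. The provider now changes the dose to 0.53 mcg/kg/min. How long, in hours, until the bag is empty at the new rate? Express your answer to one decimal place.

12.8 hours

Initial rate:
Dose = 0.56 mcg/kg/min × 72 kg = 40.32 mcg/min
40.32 mcg/min × 60 min/hr = 2419.2 mcg/hr
Concentration = 40 mg ÷ 240 mL = 0.1666667 mg/mL = 166.6667 mcg/mL
Rate = 2419.2 mcg/hr ÷ 166.6667 mcg/mL = 14.5152 mL/hr
Volume infused so far = 14.5152 mL/hr × 4.4 hr = 63.86688 mL
Volume remaining = 240 − 63.86688 = 176.1331 mL
New rate:
Dose = 0.53 mcg/kg/min × 72 kg = 38.16 mcg/min
38.16 mcg/min × 60 min/hr = 2289.6 mcg/hr
Rate = 2289.6 mcg/hr ÷ 166.6667 mcg/mL = 13.7376 mL/hr
Time remaining = 176.1331 mL ÷ 13.7376 mL/hr = 12.82124 hr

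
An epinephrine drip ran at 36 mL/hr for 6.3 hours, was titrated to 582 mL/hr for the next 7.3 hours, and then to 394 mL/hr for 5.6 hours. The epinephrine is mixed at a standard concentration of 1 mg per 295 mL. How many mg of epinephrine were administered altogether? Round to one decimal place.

Concentration = 1 mg ÷ 295 mL = 0.003389831 mg/mL
Stage 1: 36 mL/hr × 6.3 hr = 226.8 mL → 226.8 mL × 0.003389831 mg/mL = 0.7688136 mg
Stage 2: 582 mL/hr × 7.3 hr = 4248.6 mL → 4248.6 mL × 0.003389831 mg/mL = 14.40203 mg
Stage 3: 394 mL/hr × 5.6 hr = 2206.4 mL → 2206.4 mL × 0.003389831 mg/mL = 7.479322 mg
Total = 0.7688136 + 14.40203 + 7.479322 = 22.65017 mg

22.7 mg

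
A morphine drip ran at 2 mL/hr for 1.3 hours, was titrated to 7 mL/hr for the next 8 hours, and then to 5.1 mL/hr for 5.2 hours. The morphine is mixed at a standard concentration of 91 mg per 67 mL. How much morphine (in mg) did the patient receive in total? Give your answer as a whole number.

116 mg

Concentration = 91 mg ÷ 67 mL = 1.358209 mg/mL
Stage 1: 2 mL/hr × 1.3 hr = 2.6 mL → 2.6 mL × 1.358209 mg/mL = 3.531343 mg
Stage 2: 7 mL/hr × 8 hr = 56 mL → 56 mL × 1.358209 mg/mL = 76.0597 mg
Stage 3: 5.1 mL/hr × 5.2 hr = 26.52 mL → 26.52 mL × 1.358209 mg/mL = 36.0197 mg
Total = 3.531343 + 76.0597 + 36.0197 = 115.6107 mg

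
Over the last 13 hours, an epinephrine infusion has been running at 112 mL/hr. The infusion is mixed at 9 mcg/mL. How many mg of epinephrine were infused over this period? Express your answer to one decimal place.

13.1 mg

Drug rate = 112 mL/hr × 9 mcg/mL = 1008 mcg/hr
Total = 1008 mcg/hr × 13 hr = 13104 mcg = 13.104 mg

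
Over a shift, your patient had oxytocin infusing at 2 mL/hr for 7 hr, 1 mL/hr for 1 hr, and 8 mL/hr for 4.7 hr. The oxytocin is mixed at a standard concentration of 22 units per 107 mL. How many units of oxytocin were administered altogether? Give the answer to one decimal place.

Concentration = 22 units ÷ 107 mL = 0.2056075 units/mL
Stage 1: 2 mL/hr × 7 hr = 14 mL → 14 mL × 0.2056075 units/mL = 2.878505 units
Stage 2: 1 mL/hr × 1 hr = 1 mL → 1 mL × 0.2056075 units/mL = 0.2056075 units
Stage 3: 8 mL/hr × 4.7 hr = 37.6 mL → 37.6 mL × 0.2056075 units/mL = 7.730841 units
Total = 2.878505 + 0.2056075 + 7.730841 = 10.81495 units

10.8 units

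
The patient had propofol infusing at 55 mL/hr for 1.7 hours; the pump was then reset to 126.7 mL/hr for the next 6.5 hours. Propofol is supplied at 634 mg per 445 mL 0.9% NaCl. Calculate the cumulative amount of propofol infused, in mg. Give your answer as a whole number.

Concentration = 634 mg ÷ 445 mL = 1.424719 mg/mL
Stage 1: 55 mL/hr × 1.7 hr = 93.5 mL → 93.5 mL × 1.424719 mg/mL = 133.2112 mg
Stage 2: 126.7 mL/hr × 6.5 hr = 823.55 mL → 823.55 mL × 1.424719 mg/mL = 1173.327 mg
Total = 133.2112 + 1173.327 = 1306.539 mg

1307 mg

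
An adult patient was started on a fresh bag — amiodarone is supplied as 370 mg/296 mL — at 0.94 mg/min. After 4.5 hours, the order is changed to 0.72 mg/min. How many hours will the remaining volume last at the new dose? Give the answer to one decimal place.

2.7 hours

Initial rate:
0.94 mg/min × 60 min/hr = 56.4 mg/hr
Concentration = 370 mg ÷ 296 mL = 1.25 mg/mL
Rate = 56.4 mg/hr ÷ 1.25 mg/mL = 45.12 mL/hr
Volume infused so far = 45.12 mL/hr × 4.5 hr = 203.04 mL
Volume remaining = 296 − 203.04 = 92.96 mL
New rate:
0.72 mg/min × 60 min/hr = 43.2 mg/hr
Rate = 43.2 mg/hr ÷ 1.25 mg/mL = 34.56 mL/hr
Time remaining = 92.96 mL ÷ 34.56 mL/hr = 2.689815 hr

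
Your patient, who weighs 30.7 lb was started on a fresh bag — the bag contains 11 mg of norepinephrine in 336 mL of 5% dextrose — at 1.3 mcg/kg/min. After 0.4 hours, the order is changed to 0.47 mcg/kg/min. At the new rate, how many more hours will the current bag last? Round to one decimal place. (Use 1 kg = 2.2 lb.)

Initial rate:
Weight = 30.7 lb ÷ 2.2 lb/kg = 13.95455 kg
Dose = 1.3 mcg/kg/min × 13.95455 kg = 18.14091 mcg/min
18.14091 mcg/min × 60 min/hr = 1088.455 mcg/hr
Concentration = 11 mg ÷ 336 mL = 0.0327381 mg/mL = 32.7381 mcg/mL
Rate = 1088.455 mcg/hr ÷ 32.7381 mcg/mL = 33.24734 mL/hr
Volume infused so far = 33.24734 mL/hr × 0.4 hr = 13.29894 mL
Volume remaining = 336 − 13.29894 = 322.7011 mL
New rate:
Dose = 0.47 mcg/kg/min × 13.95455 kg = 6.558636 mcg/min
6.558636 mcg/min × 60 min/hr = 393.5182 mcg/hr
Rate = 393.5182 mcg/hr ÷ 32.7381 mcg/mL = 12.02019 mL/hr
Time remaining = 322.7011 mL ÷ 12.02019 mL/hr = 26.84658 hr

26.8 hours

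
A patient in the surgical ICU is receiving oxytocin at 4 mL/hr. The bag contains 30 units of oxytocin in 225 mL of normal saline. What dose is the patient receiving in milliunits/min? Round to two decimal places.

Concentration = 30 units ÷ 225 mL = 0.1333333 units/mL = 133.3333 milliunits/mL
Drug rate = 4 mL/hr × 133.3333 milliunits/mL = 533.3333 milliunits/hr
533.3333 milliunits/hr ÷ 60 min/hr = 8.888889 milliunits/min

8.89 milliunits/min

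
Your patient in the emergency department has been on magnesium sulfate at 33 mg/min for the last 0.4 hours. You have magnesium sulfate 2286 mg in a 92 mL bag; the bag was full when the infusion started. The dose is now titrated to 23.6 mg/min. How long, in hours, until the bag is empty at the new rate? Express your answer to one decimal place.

1.1 hours

Initial rate:
33 mg/min × 60 min/hr = 1980 mg/hr
Concentration = 2286 mg ÷ 92 mL = 24.84783 mg/mL
Rate = 1980 mg/hr ÷ 24.84783 mg/mL = 79.68504 mL/hr
Volume infused so far = 79.68504 mL/hr × 0.4 hr = 31.87402 mL
Volume remaining = 92 − 31.87402 = 60.12598 mL
New rate:
23.6 mg/min × 60 min/hr = 1416 mg/hr
Rate = 1416 mg/hr ÷ 24.84783 mg/mL = 56.98688 mL/hr
Time remaining = 60.12598 mL ÷ 56.98688 mL/hr = 1.055085 hr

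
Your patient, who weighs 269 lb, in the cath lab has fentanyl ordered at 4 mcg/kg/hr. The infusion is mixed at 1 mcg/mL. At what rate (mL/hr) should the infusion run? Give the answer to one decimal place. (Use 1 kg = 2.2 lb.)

Weight = 269 lb ÷ 2.2 lb/kg = 122.2727 kg
Dose = 4 mcg/kg/hr × 122.2727 kg = 489.0909 mcg/hr
Rate = 489.0909 mcg/hr ÷ 1 mcg/mL = 489.0909 mL/hr

489.1 mL/hr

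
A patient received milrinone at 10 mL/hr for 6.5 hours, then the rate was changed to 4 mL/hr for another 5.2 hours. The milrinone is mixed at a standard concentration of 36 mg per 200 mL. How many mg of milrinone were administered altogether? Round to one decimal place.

15.4 mg

Concentration = 36 mg ÷ 200 mL = 0.18 mg/mL
Stage 1: 10 mL/hr × 6.5 hr = 65 mL → 65 mL × 0.18 mg/mL = 11.7 mg
Stage 2: 4 mL/hr × 5.2 hr = 20.8 mL → 20.8 mL × 0.18 mg/mL = 3.744 mg
Total = 11.7 + 3.744 = 15.444 mg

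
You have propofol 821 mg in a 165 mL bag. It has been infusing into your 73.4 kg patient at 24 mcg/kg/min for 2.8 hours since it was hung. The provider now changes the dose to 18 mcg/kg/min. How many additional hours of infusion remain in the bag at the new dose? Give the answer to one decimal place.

Initial rate:
Dose = 24 mcg/kg/min × 73.4 kg = 1761.6 mcg/min
1761.6 mcg/min × 60 min/hr = 105696 mcg/hr
Concentration = 821 mg ÷ 165 mL = 4.975758 mg/mL = 4975.758 mcg/mL
Rate = 105696 mcg/hr ÷ 4975.758 mcg/mL = 21.24219 mL/hr
Volume infused so far = 21.24219 mL/hr × 2.8 hr = 59.47814 mL
Volume remaining = 165 − 59.47814 = 105.5219 mL
New rate:
Dose = 18 mcg/kg/min × 73.4 kg = 1321.2 mcg/min
1321.2 mcg/min × 60 min/hr = 79272 mcg/hr
Rate = 79272 mcg/hr ÷ 4975.758 mcg/mL = 15.93164 mL/hr
Time remaining = 105.5219 mL ÷ 15.93164 mL/hr = 6.623413 hr

6.6 hours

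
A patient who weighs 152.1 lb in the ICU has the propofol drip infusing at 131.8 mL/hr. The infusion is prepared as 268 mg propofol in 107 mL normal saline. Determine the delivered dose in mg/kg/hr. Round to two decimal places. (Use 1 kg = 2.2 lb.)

4.77 mg/kg/hr

Weight = 152.1 lb ÷ 2.2 lb/kg = 69.13636 kg
Concentration = 268 mg ÷ 107 mL = 2.504673 mg/mL
Drug rate = 131.8 mL/hr × 2.504673 mg/mL = 330.1159 mg/hr
330.1159 mg/hr ÷ 69.13636 kg = 4.774852 mg/kg/hr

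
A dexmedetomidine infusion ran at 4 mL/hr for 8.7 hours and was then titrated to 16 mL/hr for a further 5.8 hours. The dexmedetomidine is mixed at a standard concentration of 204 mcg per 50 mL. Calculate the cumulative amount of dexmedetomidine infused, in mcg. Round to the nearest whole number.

521 mcg

Concentration = 204 mcg ÷ 50 mL = 4.08 mcg/mL
Stage 1: 4 mL/hr × 8.7 hr = 34.8 mL → 34.8 mL × 4.08 mcg/mL = 141.984 mcg
Stage 2: 16 mL/hr × 5.8 hr = 92.8 mL → 92.8 mL × 4.08 mcg/mL = 378.624 mcg
Total = 141.984 + 378.624 = 520.608 mcg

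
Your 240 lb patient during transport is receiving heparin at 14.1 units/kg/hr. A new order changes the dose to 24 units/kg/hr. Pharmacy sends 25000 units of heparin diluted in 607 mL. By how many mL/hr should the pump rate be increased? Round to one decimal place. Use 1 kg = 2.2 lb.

26.2 mL/hr

At the current dose:
Weight = 240 lb ÷ 2.2 lb/kg = 109.0909 kg
Dose = 14.1 units/kg/hr × 109.0909 kg = 1538.182 units/hr
Concentration = 25000 units ÷ 607 mL = 41.18616 units/mL
Rate = 1538.182 units/hr ÷ 41.18616 units/mL = 37.34705 mL/hr
At the new dose:
Dose = 24 units/kg/hr × 109.0909 kg = 2618.182 units/hr
Rate = 2618.182 units/hr ÷ 41.18616 units/mL = 63.56945 mL/hr
Change = 63.56945 − 37.34705 = 26.2224 mL/hr → 26.2224 mL/hr increase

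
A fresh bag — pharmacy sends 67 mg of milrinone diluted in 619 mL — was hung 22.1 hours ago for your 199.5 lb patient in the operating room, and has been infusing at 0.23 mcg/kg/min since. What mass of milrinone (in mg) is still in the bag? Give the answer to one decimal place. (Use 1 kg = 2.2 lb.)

Weight = 199.5 lb ÷ 2.2 lb/kg = 90.68182 kg
Dose = 0.23 mcg/kg/min × 90.68182 kg = 20.85682 mcg/min
20.85682 mcg/min × 60 min/hr = 1251.409 mcg/hr
Concentration = 67 mg ÷ 619 mL = 0.1082391 mg/mL = 108.2391 mcg/mL
Rate = 1251.409 mcg/hr ÷ 108.2391 mcg/mL = 11.56153 mL/hr
Volume infused = 11.56153 mL/hr × 22.1 hr = 255.5097 mL
Volume remaining = 619 − 255.5097 = 363.4903 mL
Drug remaining = 363.4903 mL × 108.2391 mcg/mL = 39343.86 mcg = 39.34386 mg

39.3 mg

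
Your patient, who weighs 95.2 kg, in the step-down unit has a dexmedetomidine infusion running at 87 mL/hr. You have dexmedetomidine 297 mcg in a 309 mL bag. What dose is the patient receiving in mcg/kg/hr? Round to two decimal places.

0.88 mcg/kg/hr

Concentration = 297 mcg ÷ 309 mL = 0.961165 mcg/mL
Drug rate = 87 mL/hr × 0.961165 mcg/mL = 83.62136 mcg/hr
83.62136 mcg/hr ÷ 95.2 kg = 0.8783756 mcg/kg/hr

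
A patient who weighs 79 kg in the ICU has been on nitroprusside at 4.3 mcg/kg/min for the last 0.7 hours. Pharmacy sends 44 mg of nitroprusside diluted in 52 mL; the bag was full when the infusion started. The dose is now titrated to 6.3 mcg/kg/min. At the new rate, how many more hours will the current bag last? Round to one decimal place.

Initial rate:
Dose = 4.3 mcg/kg/min × 79 kg = 339.7 mcg/min
339.7 mcg/min × 60 min/hr = 20382 mcg/hr
Concentration = 44 mg ÷ 52 mL = 0.8461538 mg/mL = 846.1538 mcg/mL
Rate = 20382 mcg/hr ÷ 846.1538 mcg/mL = 24.08782 mL/hr
Volume infused so far = 24.08782 mL/hr × 0.7 hr = 16.86147 mL
Volume remaining = 52 − 16.86147 = 35.13853 mL
New rate:
Dose = 6.3 mcg/kg/min × 79 kg = 497.7 mcg/min
497.7 mcg/min × 60 min/hr = 29862 mcg/hr
Rate = 29862 mcg/hr ÷ 846.1538 mcg/mL = 35.29145 mL/hr
Time remaining = 35.13853 mL ÷ 35.29145 mL/hr = 0.9956667 hr

1.0 hours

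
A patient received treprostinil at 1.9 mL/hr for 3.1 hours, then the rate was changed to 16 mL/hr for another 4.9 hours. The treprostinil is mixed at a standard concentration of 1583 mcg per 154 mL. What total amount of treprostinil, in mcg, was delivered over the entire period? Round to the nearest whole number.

866 mcg

Concentration = 1583 mcg ÷ 154 mL = 10.27922 mcg/mL
Stage 1: 1.9 mL/hr × 3.1 hr = 5.89 mL → 5.89 mL × 10.27922 mcg/mL = 60.54461 mcg
Stage 2: 16 mL/hr × 4.9 hr = 78.4 mL → 78.4 mL × 10.27922 mcg/mL = 805.8909 mcg
Total = 60.54461 + 805.8909 = 866.4355 mcg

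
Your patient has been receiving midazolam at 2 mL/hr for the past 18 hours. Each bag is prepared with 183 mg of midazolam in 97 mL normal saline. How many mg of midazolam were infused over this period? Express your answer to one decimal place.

Concentration = 183 mg ÷ 97 mL = 1.886598 mg/mL
Drug rate = 2 mL/hr × 1.886598 mg/mL = 3.773196 mg/hr
Total = 3.773196 mg/hr × 18 hr = 67.91753 mg

67.9 mg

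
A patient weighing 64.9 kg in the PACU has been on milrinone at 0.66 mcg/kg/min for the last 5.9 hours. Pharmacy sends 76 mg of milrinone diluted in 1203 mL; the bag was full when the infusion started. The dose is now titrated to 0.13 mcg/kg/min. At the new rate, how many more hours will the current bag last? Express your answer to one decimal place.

Initial rate:
Dose = 0.66 mcg/kg/min × 64.9 kg = 42.834 mcg/min
42.834 mcg/min × 60 min/hr = 2570.04 mcg/hr
Concentration = 76 mg ÷ 1203 mL = 0.06317539 mg/mL = 63.17539 mcg/mL
Rate = 2570.04 mcg/hr ÷ 63.17539 mcg/mL = 40.68103 mL/hr
Volume infused so far = 40.68103 mL/hr × 5.9 hr = 240.0181 mL
Volume remaining = 1203 − 240.0181 = 962.9819 mL
New rate:
Dose = 0.13 mcg/kg/min × 64.9 kg = 8.437 mcg/min
8.437 mcg/min × 60 min/hr = 506.22 mcg/hr
Rate = 506.22 mcg/hr ÷ 63.17539 mcg/mL = 8.01293 mL/hr
Time remaining = 962.9819 mL ÷ 8.01293 mL/hr = 120.1785 hr

120.2 hours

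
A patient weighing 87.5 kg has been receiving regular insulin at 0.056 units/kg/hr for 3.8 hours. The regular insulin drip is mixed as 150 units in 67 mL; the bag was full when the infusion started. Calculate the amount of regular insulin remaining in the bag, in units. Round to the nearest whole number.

Dose = 0.056 units/kg/hr × 87.5 kg = 4.9 units/hr
Concentration = 150 units ÷ 67 mL = 2.238806 units/mL
Rate = 4.9 units/hr ÷ 2.238806 units/mL = 2.188667 mL/hr
Volume infused = 2.188667 mL/hr × 3.8 hr = 8.316933 mL
Volume remaining = 67 − 8.316933 = 58.68307 mL
Drug remaining = 58.68307 mL × 2.238806 units/mL = 131.38 units

131 units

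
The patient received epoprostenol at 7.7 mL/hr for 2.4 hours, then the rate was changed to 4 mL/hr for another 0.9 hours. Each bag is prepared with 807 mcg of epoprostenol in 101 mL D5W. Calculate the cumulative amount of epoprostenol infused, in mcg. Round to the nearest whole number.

176 mcg

Concentration = 807 mcg ÷ 101 mL = 7.990099 mcg/mL
Stage 1: 7.7 mL/hr × 2.4 hr = 18.48 mL → 18.48 mL × 7.990099 mcg/mL = 147.657 mcg
Stage 2: 4 mL/hr × 0.9 hr = 3.6 mL → 3.6 mL × 7.990099 mcg/mL = 28.76436 mcg
Total = 147.657 + 28.76436 = 176.4214 mcg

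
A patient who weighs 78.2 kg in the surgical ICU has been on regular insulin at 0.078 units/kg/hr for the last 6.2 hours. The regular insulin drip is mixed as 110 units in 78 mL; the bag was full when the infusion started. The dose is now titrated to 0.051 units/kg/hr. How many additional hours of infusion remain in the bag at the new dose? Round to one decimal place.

Initial rate:
Dose = 0.078 units/kg/hr × 78.2 kg = 6.0996 units/hr
Concentration = 110 units ÷ 78 mL = 1.410256 units/mL
Rate = 6.0996 units/hr ÷ 1.410256 units/mL = 4.325171 mL/hr
Volume infused so far = 4.325171 mL/hr × 6.2 hr = 26.81606 mL
Volume remaining = 78 − 26.81606 = 51.18394 mL
New rate:
Dose = 0.051 units/kg/hr × 78.2 kg = 3.9882 units/hr
Rate = 3.9882 units/hr ÷ 1.410256 units/mL = 2.827996 mL/hr
Time remaining = 51.18394 mL ÷ 2.827996 mL/hr = 18.09901 hr

18.1 hours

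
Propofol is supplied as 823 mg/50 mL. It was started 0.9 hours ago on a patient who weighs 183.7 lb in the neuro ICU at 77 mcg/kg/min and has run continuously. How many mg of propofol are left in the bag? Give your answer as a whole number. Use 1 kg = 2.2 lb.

Weight = 183.7 lb ÷ 2.2 lb/kg = 83.5 kg
Dose = 77 mcg/kg/min × 83.5 kg = 6429.5 mcg/min
6429.5 mcg/min × 60 min/hr = 385770 mcg/hr
Concentration = 823 mg ÷ 50 mL = 16.46 mg/mL = 16460 mcg/mL
Rate = 385770 mcg/hr ÷ 16460 mcg/mL = 23.43682 mL/hr
Volume infused = 23.43682 mL/hr × 0.9 hr = 21.09313 mL
Volume remaining = 50 − 21.09313 = 28.90687 mL
Drug remaining = 28.90687 mL × 16460 mcg/mL = 475807 mcg = 475.807 mg

476 mg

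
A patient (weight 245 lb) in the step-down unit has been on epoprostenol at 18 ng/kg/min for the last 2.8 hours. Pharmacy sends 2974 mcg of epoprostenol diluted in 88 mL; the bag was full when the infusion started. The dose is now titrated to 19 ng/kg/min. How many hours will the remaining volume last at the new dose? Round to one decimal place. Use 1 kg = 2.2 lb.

Initial rate:
Weight = 245 lb ÷ 2.2 lb/kg = 111.3636 kg
Dose = 18 ng/kg/min × 111.3636 kg = 2004.545 ng/min
2004.545 ng/min × 60 min/hr = 120272.7 ng/hr
Concentration = 2974 mcg ÷ 88 mL = 33.79545 mcg/mL = 33795.45 ng/mL
Rate = 120272.7 ng/hr ÷ 33795.45 ng/mL = 3.558843 mL/hr
Volume infused so far = 3.558843 mL/hr × 2.8 hr = 9.964761 mL
Volume remaining = 88 − 9.964761 = 78.03524 mL
New rate:
Dose = 19 ng/kg/min × 111.3636 kg = 2115.909 ng/min
2115.909 ng/min × 60 min/hr = 126954.5 ng/hr
Rate = 126954.5 ng/hr ÷ 33795.45 ng/mL = 3.756557 mL/hr
Time remaining = 78.03524 mL ÷ 3.756557 mL/hr = 20.77308 hr

20.8 hours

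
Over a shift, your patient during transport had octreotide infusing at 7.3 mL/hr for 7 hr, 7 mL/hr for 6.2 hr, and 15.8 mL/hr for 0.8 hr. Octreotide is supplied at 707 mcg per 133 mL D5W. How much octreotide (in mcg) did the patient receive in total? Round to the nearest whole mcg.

570 mcg

Concentration = 707 mcg ÷ 133 mL = 5.315789 mcg/mL
Stage 1: 7.3 mL/hr × 7 hr = 51.1 mL → 51.1 mL × 5.315789 mcg/mL = 271.6368 mcg
Stage 2: 7 mL/hr × 6.2 hr = 43.4 mL → 43.4 mL × 5.315789 mcg/mL = 230.7053 mcg
Stage 3: 15.8 mL/hr × 0.8 hr = 12.64 mL → 12.64 mL × 5.315789 mcg/mL = 67.19158 mcg
Total = 271.6368 + 230.7053 + 67.19158 = 569.5337 mcg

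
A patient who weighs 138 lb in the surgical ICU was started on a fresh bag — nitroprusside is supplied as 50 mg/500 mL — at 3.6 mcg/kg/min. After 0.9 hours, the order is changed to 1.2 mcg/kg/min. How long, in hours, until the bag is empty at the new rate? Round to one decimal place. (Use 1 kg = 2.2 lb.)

8.4 hours

Initial rate:
Weight = 138 lb ÷ 2.2 lb/kg = 62.72727 kg
Dose = 3.6 mcg/kg/min × 62.72727 kg = 225.8182 mcg/min
225.8182 mcg/min × 60 min/hr = 13549.09 mcg/hr
Concentration = 50 mg ÷ 500 mL = 0.1 mg/mL = 100 mcg/mL
Rate = 13549.09 mcg/hr ÷ 100 mcg/mL = 135.4909 mL/hr
Volume infused so far = 135.4909 mL/hr × 0.9 hr = 121.9418 mL
Volume remaining = 500 − 121.9418 = 378.0582 mL
New rate:
Dose = 1.2 mcg/kg/min × 62.72727 kg = 75.27273 mcg/min
75.27273 mcg/min × 60 min/hr = 4516.364 mcg/hr
Rate = 4516.364 mcg/hr ÷ 100 mcg/mL = 45.16364 mL/hr
Time remaining = 378.0582 mL ÷ 45.16364 mL/hr = 8.370853 hr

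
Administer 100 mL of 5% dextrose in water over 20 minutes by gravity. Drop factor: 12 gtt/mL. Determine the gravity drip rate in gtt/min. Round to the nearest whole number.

60 gtt/min

100 mL ÷ (20 min) = 5 mL/min
5 mL/min × 12 gtt/mL = 60 gtt/min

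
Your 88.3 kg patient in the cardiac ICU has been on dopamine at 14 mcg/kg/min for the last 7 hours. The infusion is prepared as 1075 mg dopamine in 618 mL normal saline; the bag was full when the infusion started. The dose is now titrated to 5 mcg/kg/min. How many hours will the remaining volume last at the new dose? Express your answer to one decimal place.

Initial rate:
Dose = 14 mcg/kg/min × 88.3 kg = 1236.2 mcg/min
1236.2 mcg/min × 60 min/hr = 74172 mcg/hr
Concentration = 1075 mg ÷ 618 mL = 1.739482 mg/mL = 1739.482 mcg/mL
Rate = 74172 mcg/hr ÷ 1739.482 mcg/mL = 42.64028 mL/hr
Volume infused so far = 42.64028 mL/hr × 7 hr = 298.4819 mL
Volume remaining = 618 − 298.4819 = 319.5181 mL
New rate:
Dose = 5 mcg/kg/min × 88.3 kg = 441.5 mcg/min
441.5 mcg/min × 60 min/hr = 26490 mcg/hr
Rate = 26490 mcg/hr ÷ 1739.482 mcg/mL = 15.22867 mL/hr
Time remaining = 319.5181 mL ÷ 15.22867 mL/hr = 20.98135 hr

21.0 hours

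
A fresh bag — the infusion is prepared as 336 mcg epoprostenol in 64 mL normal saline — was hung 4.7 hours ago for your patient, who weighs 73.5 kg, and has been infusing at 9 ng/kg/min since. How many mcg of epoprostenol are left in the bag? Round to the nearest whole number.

Dose = 9 ng/kg/min × 73.5 kg = 661.5 ng/min
661.5 ng/min × 60 min/hr = 39690 ng/hr
Concentration = 336 mcg ÷ 64 mL = 5.25 mcg/mL = 5250 ng/mL
Rate = 39690 ng/hr ÷ 5250 ng/mL = 7.56 mL/hr
Volume infused = 7.56 mL/hr × 4.7 hr = 35.532 mL
Volume remaining = 64 − 35.532 = 28.468 mL
Drug remaining = 28.468 mL × 5250 ng/mL = 149457 ng = 149.457 mcg

149 mcg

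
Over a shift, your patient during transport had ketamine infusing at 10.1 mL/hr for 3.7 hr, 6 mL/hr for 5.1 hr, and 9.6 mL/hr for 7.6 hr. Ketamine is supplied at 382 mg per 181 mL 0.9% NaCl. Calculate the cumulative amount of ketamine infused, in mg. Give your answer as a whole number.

Concentration = 382 mg ÷ 181 mL = 2.110497 mg/mL
Stage 1: 10.1 mL/hr × 3.7 hr = 37.37 mL → 37.37 mL × 2.110497 mg/mL = 78.86928 mg
Stage 2: 6 mL/hr × 5.1 hr = 30.6 mL → 30.6 mL × 2.110497 mg/mL = 64.58122 mg
Stage 3: 9.6 mL/hr × 7.6 hr = 72.96 mL → 72.96 mL × 2.110497 mg/mL = 153.9819 mg
Total = 78.86928 + 64.58122 + 153.9819 = 297.4324 mg

297 mg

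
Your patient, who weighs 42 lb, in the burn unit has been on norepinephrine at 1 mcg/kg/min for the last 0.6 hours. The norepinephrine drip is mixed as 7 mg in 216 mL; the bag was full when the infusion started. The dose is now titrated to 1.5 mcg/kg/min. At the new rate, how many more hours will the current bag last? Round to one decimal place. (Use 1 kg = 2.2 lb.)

Initial rate:
Weight = 42 lb ÷ 2.2 lb/kg = 19.09091 kg
Dose = 1 mcg/kg/min × 19.09091 kg = 19.09091 mcg/min
19.09091 mcg/min × 60 min/hr = 1145.455 mcg/hr
Concentration = 7 mg ÷ 216 mL = 0.03240741 mg/mL = 32.40741 mcg/mL
Rate = 1145.455 mcg/hr ÷ 32.40741 mcg/mL = 35.34545 mL/hr
Volume infused so far = 35.34545 mL/hr × 0.6 hr = 21.20727 mL
Volume remaining = 216 − 21.20727 = 194.7927 mL
New rate:
Dose = 1.5 mcg/kg/min × 19.09091 kg = 28.63636 mcg/min
28.63636 mcg/min × 60 min/hr = 1718.182 mcg/hr
Rate = 1718.182 mcg/hr ÷ 32.40741 mcg/mL = 53.01818 mL/hr
Time remaining = 194.7927 mL ÷ 53.01818 mL/hr = 3.674074 hr

3.7 hours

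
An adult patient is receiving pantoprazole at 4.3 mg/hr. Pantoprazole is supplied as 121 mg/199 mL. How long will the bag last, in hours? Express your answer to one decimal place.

Concentration = 121 mg ÷ 199 mL = 0.6080402 mg/mL
Rate = 4.3 mg/hr ÷ 0.6080402 mg/mL = 7.071901 mL/hr
Duration = 199 mL ÷ 7.071901 mL/hr = 28.13953 hr

28.1 hours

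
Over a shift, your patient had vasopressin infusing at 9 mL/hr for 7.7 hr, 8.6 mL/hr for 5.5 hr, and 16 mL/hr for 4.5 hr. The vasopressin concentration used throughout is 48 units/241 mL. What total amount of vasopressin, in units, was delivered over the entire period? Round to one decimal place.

37.6 units

Concentration = 48 units ÷ 241 mL = 0.1991701 units/mL
Stage 1: 9 mL/hr × 7.7 hr = 69.3 mL → 69.3 mL × 0.1991701 units/mL = 13.80249 units
Stage 2: 8.6 mL/hr × 5.5 hr = 47.3 mL → 47.3 mL × 0.1991701 units/mL = 9.420747 units
Stage 3: 16 mL/hr × 4.5 hr = 72 mL → 72 mL × 0.1991701 units/mL = 14.34025 units
Total = 13.80249 + 9.420747 + 14.34025 = 37.56349 units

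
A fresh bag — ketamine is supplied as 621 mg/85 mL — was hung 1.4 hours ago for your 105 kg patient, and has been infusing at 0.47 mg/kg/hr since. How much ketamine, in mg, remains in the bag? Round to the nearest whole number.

Dose = 0.47 mg/kg/hr × 105 kg = 49.35 mg/hr
Concentration = 621 mg ÷ 85 mL = 7.305882 mg/mL
Rate = 49.35 mg/hr ÷ 7.305882 mg/mL = 6.754831 mL/hr
Volume infused = 6.754831 mL/hr × 1.4 hr = 9.456763 mL
Volume remaining = 85 − 9.456763 = 75.54324 mL
Drug remaining = 75.54324 mL × 7.305882 mg/mL = 551.91 mg

552 mg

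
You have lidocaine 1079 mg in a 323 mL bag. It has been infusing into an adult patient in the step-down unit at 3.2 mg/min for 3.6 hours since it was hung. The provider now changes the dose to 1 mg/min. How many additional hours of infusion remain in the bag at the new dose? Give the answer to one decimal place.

Initial rate:
3.2 mg/min × 60 min/hr = 192 mg/hr
Concentration = 1079 mg ÷ 323 mL = 3.340557 mg/mL
Rate = 192 mg/hr ÷ 3.340557 mg/mL = 57.47544 mL/hr
Volume infused so far = 57.47544 mL/hr × 3.6 hr = 206.9116 mL
Volume remaining = 323 − 206.9116 = 116.0884 mL
New rate:
1 mg/min × 60 min/hr = 60 mg/hr
Rate = 60 mg/hr ÷ 3.340557 mg/mL = 17.96108 mL/hr
Time remaining = 116.0884 mL ÷ 17.96108 mL/hr = 6.463333 hr

6.5 hours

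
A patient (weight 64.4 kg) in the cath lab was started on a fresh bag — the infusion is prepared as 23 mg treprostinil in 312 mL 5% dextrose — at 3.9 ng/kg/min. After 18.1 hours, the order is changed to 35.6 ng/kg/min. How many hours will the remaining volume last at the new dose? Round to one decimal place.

165.2 hours

Initial rate:
Dose = 3.9 ng/kg/min × 64.4 kg = 251.16 ng/min
251.16 ng/min × 60 min/hr = 15069.6 ng/hr
Concentration = 23 mg ÷ 312 mL = 0.07371795 mg/mL = 73717.95 ng/mL
Rate = 15069.6 ng/hr ÷ 73717.95 ng/mL = 0.2044224 mL/hr
Volume infused so far = 0.2044224 mL/hr × 18.1 hr = 3.700045 mL
Volume remaining = 312 − 3.700045 = 308.3 mL
New rate:
Dose = 35.6 ng/kg/min × 64.4 kg = 2292.64 ng/min
2292.64 ng/min × 60 min/hr = 137558.4 ng/hr
Rate = 137558.4 ng/hr ÷ 73717.95 ng/mL = 1.86601 mL/hr
Time remaining = 308.3 mL ÷ 1.86601 mL/hr = 165.2188 hr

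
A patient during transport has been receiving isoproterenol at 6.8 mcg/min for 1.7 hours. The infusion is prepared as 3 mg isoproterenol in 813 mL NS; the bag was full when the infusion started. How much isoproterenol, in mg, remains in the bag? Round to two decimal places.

2.31 mg

6.8 mcg/min × 60 min/hr = 408 mcg/hr
Concentration = 3 mg ÷ 813 mL = 0.003690037 mg/mL = 3.690037 mcg/mL
Rate = 408 mcg/hr ÷ 3.690037 mcg/mL = 110.568 mL/hr
Volume infused = 110.568 mL/hr × 1.7 hr = 187.9656 mL
Volume remaining = 813 − 187.9656 = 625.0344 mL
Drug remaining = 625.0344 mL × 3.690037 mcg/mL = 2306.4 mcg = 2.3064 mg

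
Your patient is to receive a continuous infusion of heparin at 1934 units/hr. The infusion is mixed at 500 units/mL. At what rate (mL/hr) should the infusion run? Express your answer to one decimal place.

3.9 mL/hr

Rate = 1934 units/hr ÷ 500 units/mL = 3.868 mL/hr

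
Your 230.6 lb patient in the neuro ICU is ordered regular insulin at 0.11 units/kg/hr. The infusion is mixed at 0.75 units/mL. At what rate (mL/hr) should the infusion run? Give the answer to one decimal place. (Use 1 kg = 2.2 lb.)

15.4 mL/hr

Weight = 230.6 lb ÷ 2.2 lb/kg = 104.8182 kg
Dose = 0.11 units/kg/hr × 104.8182 kg = 11.53 units/hr
Rate = 11.53 units/hr ÷ 0.75 units/mL = 15.37333 mL/hr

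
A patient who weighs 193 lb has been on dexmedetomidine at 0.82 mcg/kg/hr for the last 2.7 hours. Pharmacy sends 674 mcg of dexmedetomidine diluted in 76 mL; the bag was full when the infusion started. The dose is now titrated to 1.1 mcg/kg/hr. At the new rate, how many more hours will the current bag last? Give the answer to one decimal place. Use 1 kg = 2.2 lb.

5.0 hours

Initial rate:
Weight = 193 lb ÷ 2.2 lb/kg = 87.72727 kg
Dose = 0.82 mcg/kg/hr × 87.72727 kg = 71.93636 mcg/hr
Concentration = 674 mcg ÷ 76 mL = 8.868421 mcg/mL
Rate = 71.93636 mcg/hr ÷ 8.868421 mcg/mL = 8.111519 mL/hr
Volume infused so far = 8.111519 mL/hr × 2.7 hr = 21.9011 mL
Volume remaining = 76 − 21.9011 = 54.0989 mL
New rate:
Dose = 1.1 mcg/kg/hr × 87.72727 kg = 96.5 mcg/hr
Rate = 96.5 mcg/hr ÷ 8.868421 mcg/mL = 10.88131 mL/hr
Time remaining = 54.0989 mL ÷ 10.88131 mL/hr = 4.971729 hr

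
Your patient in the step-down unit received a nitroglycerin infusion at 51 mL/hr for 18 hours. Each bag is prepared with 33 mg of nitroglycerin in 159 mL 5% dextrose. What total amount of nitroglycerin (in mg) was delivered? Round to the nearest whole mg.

191 mg

Concentration = 33 mg ÷ 159 mL = 0.2075472 mg/mL = 207.5472 mcg/mL
Drug rate = 51 mL/hr × 207.5472 mcg/mL = 10584.91 mcg/hr
Total = 10584.91 mcg/hr × 18 hr = 190528.3 mcg = 190.5283 mg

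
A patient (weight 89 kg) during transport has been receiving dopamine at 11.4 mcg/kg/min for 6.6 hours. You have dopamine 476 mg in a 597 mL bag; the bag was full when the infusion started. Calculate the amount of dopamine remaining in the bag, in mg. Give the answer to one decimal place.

74.2 mg

Dose = 11.4 mcg/kg/min × 89 kg = 1014.6 mcg/min
1014.6 mcg/min × 60 min/hr = 60876 mcg/hr
Concentration = 476 mg ÷ 597 mL = 0.7973199 mg/mL = 797.3199 mcg/mL
Rate = 60876 mcg/hr ÷ 797.3199 mcg/mL = 76.35078 mL/hr
Volume infused = 76.35078 mL/hr × 6.6 hr = 503.9152 mL
Volume remaining = 597 − 503.9152 = 93.08484 mL
Drug remaining = 93.08484 mL × 797.3199 mcg/mL = 74218.4 mcg = 74.2184 mg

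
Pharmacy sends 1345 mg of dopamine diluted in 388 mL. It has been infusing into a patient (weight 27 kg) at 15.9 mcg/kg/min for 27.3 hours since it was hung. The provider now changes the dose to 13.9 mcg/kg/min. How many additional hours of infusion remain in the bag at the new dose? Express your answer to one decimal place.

28.5 hours

Initial rate:
Dose = 15.9 mcg/kg/min × 27 kg = 429.3 mcg/min
429.3 mcg/min × 60 min/hr = 25758 mcg/hr
Concentration = 1345 mg ÷ 388 mL = 3.466495 mg/mL = 3466.495 mcg/mL
Rate = 25758 mcg/hr ÷ 3466.495 mcg/mL = 7.430561 mL/hr
Volume infused so far = 7.430561 mL/hr × 27.3 hr = 202.8543 mL
Volume remaining = 388 − 202.8543 = 185.1457 mL
New rate:
Dose = 13.9 mcg/kg/min × 27 kg = 375.3 mcg/min
375.3 mcg/min × 60 min/hr = 22518 mcg/hr
Rate = 22518 mcg/hr ÷ 3466.495 mcg/mL = 6.495899 mL/hr
Time remaining = 185.1457 mL ÷ 6.495899 mL/hr = 28.50194 hr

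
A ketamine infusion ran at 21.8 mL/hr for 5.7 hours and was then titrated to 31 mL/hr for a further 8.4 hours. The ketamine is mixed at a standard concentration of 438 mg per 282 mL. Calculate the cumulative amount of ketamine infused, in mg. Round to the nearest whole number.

597 mg

Concentration = 438 mg ÷ 282 mL = 1.553191 mg/mL
Stage 1: 21.8 mL/hr × 5.7 hr = 124.26 mL → 124.26 mL × 1.553191 mg/mL = 192.9996 mg
Stage 2: 31 mL/hr × 8.4 hr = 260.4 mL → 260.4 mL × 1.553191 mg/mL = 404.4511 mg
Total = 192.9996 + 404.4511 = 597.4506 mg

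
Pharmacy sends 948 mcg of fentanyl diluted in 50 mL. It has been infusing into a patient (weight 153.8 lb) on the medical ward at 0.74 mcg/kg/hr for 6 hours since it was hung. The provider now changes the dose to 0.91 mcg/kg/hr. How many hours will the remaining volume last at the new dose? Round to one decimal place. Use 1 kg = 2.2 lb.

10.0 hours

Initial rate:
Weight = 153.8 lb ÷ 2.2 lb/kg = 69.90909 kg
Dose = 0.74 mcg/kg/hr × 69.90909 kg = 51.73273 mcg/hr
Concentration = 948 mcg ÷ 50 mL = 18.96 mcg/mL
Rate = 51.73273 mcg/hr ÷ 18.96 mcg/mL = 2.728519 mL/hr
Volume infused so far = 2.728519 mL/hr × 6 hr = 16.37112 mL
Volume remaining = 50 − 16.37112 = 33.62888 mL
New rate:
Dose = 0.91 mcg/kg/hr × 69.90909 kg = 63.61727 mcg/hr
Rate = 63.61727 mcg/hr ÷ 18.96 mcg/mL = 3.355341 mL/hr
Time remaining = 33.62888 mL ÷ 3.355341 mL/hr = 10.02249 hr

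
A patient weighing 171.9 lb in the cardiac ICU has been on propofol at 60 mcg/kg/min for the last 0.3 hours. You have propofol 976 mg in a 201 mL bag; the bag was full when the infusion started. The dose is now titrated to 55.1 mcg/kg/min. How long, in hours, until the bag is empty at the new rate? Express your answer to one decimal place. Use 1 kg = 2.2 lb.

Initial rate:
Weight = 171.9 lb ÷ 2.2 lb/kg = 78.13636 kg
Dose = 60 mcg/kg/min × 78.13636 kg = 4688.182 mcg/min
4688.182 mcg/min × 60 min/hr = 281290.9 mcg/hr
Concentration = 976 mg ÷ 201 mL = 4.855721 mg/mL = 4855.721 mcg/mL
Rate = 281290.9 mcg/hr ÷ 4855.721 mcg/mL = 57.92979 mL/hr
Volume infused so far = 57.92979 mL/hr × 0.3 hr = 17.37894 mL
Volume remaining = 201 − 17.37894 = 183.6211 mL
New rate:
Dose = 55.1 mcg/kg/min × 78.13636 kg = 4305.314 mcg/min
4305.314 mcg/min × 60 min/hr = 258318.8 mcg/hr
Rate = 258318.8 mcg/hr ÷ 4855.721 mcg/mL = 53.19885 mL/hr
Time remaining = 183.6211 mL ÷ 53.19885 mL/hr = 3.451598 hr

3.5 hours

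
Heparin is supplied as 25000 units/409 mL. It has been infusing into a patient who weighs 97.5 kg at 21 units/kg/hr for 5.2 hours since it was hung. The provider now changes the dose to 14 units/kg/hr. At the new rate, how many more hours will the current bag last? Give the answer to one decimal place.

10.5 hours

Initial rate:
Dose = 21 units/kg/hr × 97.5 kg = 2047.5 units/hr
Concentration = 25000 units ÷ 409 mL = 61.12469 units/mL
Rate = 2047.5 units/hr ÷ 61.12469 units/mL = 33.4971 mL/hr
Volume infused so far = 33.4971 mL/hr × 5.2 hr = 174.1849 mL
Volume remaining = 409 − 174.1849 = 234.8151 mL
New rate:
Dose = 14 units/kg/hr × 97.5 kg = 1365 units/hr
Rate = 1365 units/hr ÷ 61.12469 units/mL = 22.3314 mL/hr
Time remaining = 234.8151 mL ÷ 22.3314 mL/hr = 10.51502 hr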